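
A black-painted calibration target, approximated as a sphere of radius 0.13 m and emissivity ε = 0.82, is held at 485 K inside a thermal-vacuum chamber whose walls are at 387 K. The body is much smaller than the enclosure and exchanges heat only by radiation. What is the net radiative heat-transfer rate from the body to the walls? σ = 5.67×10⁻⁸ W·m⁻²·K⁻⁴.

P_net ≈ 325 W

For a small grey body in a large enclosure: P_net = εσA(T_body⁴ − T_wall⁴).
A = 4πr² = 0.2124 m²; T_body⁴ − T_wall⁴ = 5.533×10¹⁰ − 2.243×10¹⁰ = 3.290×10¹⁰ K⁴.
|P_net| = 0.82·5.67×10⁻⁸·0.2124·3.290×10¹⁰.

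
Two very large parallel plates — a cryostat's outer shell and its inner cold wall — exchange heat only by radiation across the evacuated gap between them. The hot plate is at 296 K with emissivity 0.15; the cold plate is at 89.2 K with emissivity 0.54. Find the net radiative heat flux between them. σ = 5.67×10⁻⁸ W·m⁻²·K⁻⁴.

For two infinite grey parallel plates, q = σ(T₁⁴ − T₂⁴)/(1/ε₁ + 1/ε₂ − 1).
T₁⁴ − T₂⁴ = 7.677×10⁹ − 6.331×10⁷ = 7.613×10⁹ K⁴.
1/ε₁ + 1/ε₂ − 1 = 6.667 + 1.852 − 1 = 7.519.
q = 5.67×10⁻⁸ × 7.613×10⁹ / 7.519.

q ≈ 57.4 W/m²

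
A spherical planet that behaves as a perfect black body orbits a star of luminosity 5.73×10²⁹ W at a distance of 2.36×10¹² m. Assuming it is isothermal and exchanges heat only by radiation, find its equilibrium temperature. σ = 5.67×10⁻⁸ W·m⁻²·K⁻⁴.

T ≈ 436 K

First find the stellar flux at distance d: S = L/(4πd²) = 5.73×10²⁹/(4π·(2.36×10¹²)²) = 8187 W/m².
For an isothermal sphere, absorbed (1−a)S·πr² = emitted σ·4πr²·T⁴, so T⁴ = (1−a)S/(4σ).
T⁴ = 1.00·8187/(4·5.67×10⁻⁸) = 3.610×10¹⁰ K⁴.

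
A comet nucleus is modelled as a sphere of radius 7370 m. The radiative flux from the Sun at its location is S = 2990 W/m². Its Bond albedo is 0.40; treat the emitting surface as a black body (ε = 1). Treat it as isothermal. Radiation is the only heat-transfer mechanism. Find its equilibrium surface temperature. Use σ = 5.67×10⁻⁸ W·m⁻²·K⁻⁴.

T ≈ 298 K

At equilibrium, absorbed power = emitted power.
Absorbing cross-section = πr² = 1.706×10⁸ m²; emitting surface = 4πr² = 6.826×10⁸ m² (ratio 4).
(1−a)S·A_cross = εσ·A_surf·T⁴  ⇒  T⁴ = (1−a)S/(4σ).
T⁴ = 0.600·2990/(4·5.67×10⁻⁸) = 7.910×10⁹ K⁴.
T = (7.910×10⁹)^(1/4).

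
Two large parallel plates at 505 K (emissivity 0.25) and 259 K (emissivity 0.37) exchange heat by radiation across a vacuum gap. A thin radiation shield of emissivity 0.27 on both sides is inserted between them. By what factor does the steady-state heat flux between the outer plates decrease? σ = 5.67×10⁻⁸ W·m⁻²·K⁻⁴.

Without shield: q₀ = σΔ(T⁴)/(1/ε₁+1/ε₂−1) with denominator 5.703.
With shield the two gaps are in series; the resistances add: (1/ε₁+1/ε_s−1)+(1/ε_s+1/ε₂−1) = 6.704+5.406 = 12.11.
Heat-flux ratio q₀/q = 12.11/5.703.

factor ≈ 2.12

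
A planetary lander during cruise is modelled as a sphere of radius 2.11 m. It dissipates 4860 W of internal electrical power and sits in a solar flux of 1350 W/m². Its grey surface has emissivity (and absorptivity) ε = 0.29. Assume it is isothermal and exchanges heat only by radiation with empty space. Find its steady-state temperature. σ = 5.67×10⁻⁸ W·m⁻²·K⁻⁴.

T ≈ 326 K

At steady state, absorbed solar power + internal power = radiated power.
Absorbed: α·S·A_cross = 0.29·1350·13.99 = 5476 W (cross-section πr²).
Total input = 5476 + 4860 = 10340 W.
Radiated: εσ·A_surf·T⁴ with A_surf = 4πr² = 55.95 m².
T⁴ = 10340/(0.29·5.67×10⁻⁸·55.95) = 1.124×10¹⁰ K⁴.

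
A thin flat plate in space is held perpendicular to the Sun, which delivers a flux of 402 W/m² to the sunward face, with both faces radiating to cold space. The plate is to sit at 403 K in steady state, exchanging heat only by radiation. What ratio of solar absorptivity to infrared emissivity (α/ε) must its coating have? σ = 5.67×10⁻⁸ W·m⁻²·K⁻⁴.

α/ε ≈ 7.44

Balance: αS·A = εσ·2A·T⁴ ⇒ α/ε = 2σT⁴/S.
α/ε = 2·5.67×10⁻⁸·(403)⁴/402 = 2·5.67×10⁻⁸·2.638×10¹⁰/402.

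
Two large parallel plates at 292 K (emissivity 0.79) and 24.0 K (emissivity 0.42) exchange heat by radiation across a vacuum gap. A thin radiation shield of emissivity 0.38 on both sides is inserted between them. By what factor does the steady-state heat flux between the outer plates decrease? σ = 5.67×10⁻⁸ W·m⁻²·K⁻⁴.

factor ≈ 2.61

Without shield: q₀ = σΔ(T⁴)/(1/ε₁+1/ε₂−1) with denominator 2.647.
With shield the two gaps are in series; the resistances add: (1/ε₁+1/ε_s−1)+(1/ε_s+1/ε₂−1) = 2.897+4.013 = 6.910.
Heat-flux ratio q₀/q = 6.910/2.647.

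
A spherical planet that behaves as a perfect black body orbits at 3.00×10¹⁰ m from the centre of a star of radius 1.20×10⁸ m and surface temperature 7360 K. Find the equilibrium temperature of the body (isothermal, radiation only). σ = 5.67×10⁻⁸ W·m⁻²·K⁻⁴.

T ≈ 329 K

The star's surface emits σT_*⁴; at distance d the flux is S = σT_*⁴(R_*/d)².
S = 5.67×10⁻⁸·(7360)⁴·(1.20×10⁸/3.00×10¹⁰)² = 2662 W/m².
For an isothermal sphere T⁴ = (1−a)S/(4σ) = 1.174×10¹⁰ K⁴.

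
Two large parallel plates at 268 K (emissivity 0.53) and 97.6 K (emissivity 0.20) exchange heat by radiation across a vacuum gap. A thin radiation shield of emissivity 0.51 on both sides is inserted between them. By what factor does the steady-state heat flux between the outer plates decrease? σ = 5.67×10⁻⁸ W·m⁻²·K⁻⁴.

Without shield: q₀ = σΔ(T⁴)/(1/ε₁+1/ε₂−1) with denominator 5.887.
With shield the two gaps are in series; the resistances add: (1/ε₁+1/ε_s−1)+(1/ε_s+1/ε₂−1) = 2.848+5.961 = 8.808.
Heat-flux ratio q₀/q = 8.808/5.887.

factor ≈ 1.50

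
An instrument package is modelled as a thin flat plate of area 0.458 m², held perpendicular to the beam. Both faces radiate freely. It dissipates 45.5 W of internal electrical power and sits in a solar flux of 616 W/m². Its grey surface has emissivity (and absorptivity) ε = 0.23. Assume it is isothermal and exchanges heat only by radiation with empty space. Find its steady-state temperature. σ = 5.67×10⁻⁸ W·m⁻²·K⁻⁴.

At steady state, absorbed solar power + internal power = radiated power.
Absorbed: α·S·A_cross = 0.23·616·0.4580 = 64.89 W (cross-section A).
Total input = 64.89 + 45.5 = 110.4 W.
Radiated: εσ·A_surf·T⁴ with A_surf = 2A = 0.9160 m².
T⁴ = 110.4/(0.23·5.67×10⁻⁸·0.9160) = 9.241×10⁹ K⁴.

T ≈ 310 K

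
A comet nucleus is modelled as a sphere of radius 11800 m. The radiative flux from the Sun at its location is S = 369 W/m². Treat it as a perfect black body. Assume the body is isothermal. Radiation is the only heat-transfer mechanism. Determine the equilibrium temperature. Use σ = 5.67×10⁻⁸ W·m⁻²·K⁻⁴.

At equilibrium, absorbed power = emitted power.
Absorbing cross-section = πr² = 4.374×10⁸ m²; emitting surface = 4πr² = 1.750×10⁹ m² (ratio 4).
S·A_cross = εσ·A_surf·T⁴  ⇒  T⁴ = S/(4σ).
T⁴ = 1.00·369/(4·5.67×10⁻⁸) = 1.627×10⁹ K⁴.
T = (1.627×10⁹)^(1/4).

T ≈ 201 K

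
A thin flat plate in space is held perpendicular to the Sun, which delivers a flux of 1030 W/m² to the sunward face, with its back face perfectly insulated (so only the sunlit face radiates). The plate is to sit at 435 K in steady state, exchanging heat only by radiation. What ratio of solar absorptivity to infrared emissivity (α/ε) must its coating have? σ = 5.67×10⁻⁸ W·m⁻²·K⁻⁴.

α/ε ≈ 1.97

Balance: αS·A = εσ·1A·T⁴ ⇒ α/ε = σT⁴/S.
α/ε = 5.67×10⁻⁸·(435)⁴/1030 = 5.67×10⁻⁸·3.581×10¹⁰/1030.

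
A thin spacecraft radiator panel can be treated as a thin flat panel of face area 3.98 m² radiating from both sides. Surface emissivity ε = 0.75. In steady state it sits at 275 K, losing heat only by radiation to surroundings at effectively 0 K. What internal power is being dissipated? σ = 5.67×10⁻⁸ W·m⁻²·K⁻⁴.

Steady state: P = εσA T⁴.
A = 2·3.98 = 7.960 m²; T⁴ = (275)⁴ = 5.719×10⁹ K⁴.
P = 0.75 × 5.67×10⁻⁸ × 7.960 × 5.719×10⁹.

P ≈ 1940 W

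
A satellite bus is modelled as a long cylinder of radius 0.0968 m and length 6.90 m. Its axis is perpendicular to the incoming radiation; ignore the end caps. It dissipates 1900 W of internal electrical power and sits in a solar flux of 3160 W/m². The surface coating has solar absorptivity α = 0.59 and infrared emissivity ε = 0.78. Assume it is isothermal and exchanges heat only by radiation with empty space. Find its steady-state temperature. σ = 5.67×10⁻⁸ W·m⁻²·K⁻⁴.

At steady state, absorbed solar power + internal power = radiated power.
Absorbed: α·S·A_cross = 0.59·3160·1.336 = 2491 W (cross-section 2rL).
Total input = 2491 + 1900 = 4391 W.
Radiated: εσ·A_surf·T⁴ with A_surf = 2πrL = 4.197 m².
T⁴ = 4391/(0.78·5.67×10⁻⁸·4.197) = 2.366×10¹⁰ K⁴.

T ≈ 392 K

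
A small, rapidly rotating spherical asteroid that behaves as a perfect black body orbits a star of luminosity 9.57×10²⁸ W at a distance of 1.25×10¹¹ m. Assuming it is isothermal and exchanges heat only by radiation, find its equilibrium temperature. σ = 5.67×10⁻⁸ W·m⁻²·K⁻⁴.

First find the stellar flux at distance d: S = L/(4πd²) = 9.57×10²⁸/(4π·(1.25×10¹¹)²) = 4.874×10⁵ W/m².
For an isothermal sphere, absorbed (1−a)S·πr² = emitted σ·4πr²·T⁴, so T⁴ = (1−a)S/(4σ).
T⁴ = 1.00·4.874×10⁵/(4·5.67×10⁻⁸) = 2.149×10¹² K⁴.

T ≈ 1210 K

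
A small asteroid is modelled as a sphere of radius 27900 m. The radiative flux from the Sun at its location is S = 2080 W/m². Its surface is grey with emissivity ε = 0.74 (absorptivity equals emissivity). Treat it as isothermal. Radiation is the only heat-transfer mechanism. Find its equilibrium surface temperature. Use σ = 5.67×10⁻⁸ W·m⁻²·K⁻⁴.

T ≈ 309 K

At equilibrium, absorbed power = emitted power.
Absorbing cross-section = πr² = 2.445×10⁹ m²; emitting surface = 4πr² = 9.782×10⁹ m² (ratio 4).
εS·A_cross = εσ·A_surf·T⁴  ⇒  T⁴ = S/(4σ)   (ε cancels).
T⁴ = 2080/(4·5.67×10⁻⁸) = 9.171×10⁹ K⁴.
T = (9.171×10⁹)^(1/4).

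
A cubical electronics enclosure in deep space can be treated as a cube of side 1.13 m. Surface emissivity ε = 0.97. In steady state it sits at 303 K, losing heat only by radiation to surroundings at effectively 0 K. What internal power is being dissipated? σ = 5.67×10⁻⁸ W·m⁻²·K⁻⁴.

P ≈ 3550 W

Steady state: P = εσA T⁴.
A = 6L² = 7.661 m²; T⁴ = (303)⁴ = 8.429×10⁹ K⁴.
P = 0.97 × 5.67×10⁻⁸ × 7.661 × 8.429×10⁹.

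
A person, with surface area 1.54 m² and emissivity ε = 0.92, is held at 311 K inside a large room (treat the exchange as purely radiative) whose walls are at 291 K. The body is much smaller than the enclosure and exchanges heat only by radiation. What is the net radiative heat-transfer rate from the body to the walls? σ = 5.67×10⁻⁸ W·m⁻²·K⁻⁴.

P_net ≈ 175 W

For a small grey body in a large enclosure: P_net = εσA(T_body⁴ − T_wall⁴).
A = 1.54 m²; T_body⁴ − T_wall⁴ = 9.355×10⁹ − 7.171×10⁹ = 2.184×10⁹ K⁴.
|P_net| = 0.92·5.67×10⁻⁸·1.540·2.184×10⁹.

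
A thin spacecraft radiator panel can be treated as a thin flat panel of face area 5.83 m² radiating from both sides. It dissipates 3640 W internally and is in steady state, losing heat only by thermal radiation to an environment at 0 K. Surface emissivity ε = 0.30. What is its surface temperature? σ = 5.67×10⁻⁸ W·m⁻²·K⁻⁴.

T ≈ 368 K

Steady state: internal power = radiated power, P = εσA T⁴.
Radiating area A = 2·5.83 = 11.66 m².
T⁴ = P/(εσA) = 3640/(0.30·5.67×10⁻⁸·11.66) = 1.835×10¹⁰ K⁴.
T = (1.835×10¹⁰)^(1/4).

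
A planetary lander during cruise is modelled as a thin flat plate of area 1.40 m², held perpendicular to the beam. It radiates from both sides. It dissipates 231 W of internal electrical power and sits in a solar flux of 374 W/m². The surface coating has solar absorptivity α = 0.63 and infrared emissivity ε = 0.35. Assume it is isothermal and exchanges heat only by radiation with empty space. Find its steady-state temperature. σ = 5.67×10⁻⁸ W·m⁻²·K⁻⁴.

T ≈ 317 K

At steady state, absorbed solar power + internal power = radiated power.
Absorbed: α·S·A_cross = 0.63·374·1.400 = 329.9 W (cross-section A).
Total input = 329.9 + 231 = 560.9 W.
Radiated: εσ·A_surf·T⁴ with A_surf = 2A = 2.800 m².
T⁴ = 560.9/(0.35·5.67×10⁻⁸·2.800) = 1.009×10¹⁰ K⁴.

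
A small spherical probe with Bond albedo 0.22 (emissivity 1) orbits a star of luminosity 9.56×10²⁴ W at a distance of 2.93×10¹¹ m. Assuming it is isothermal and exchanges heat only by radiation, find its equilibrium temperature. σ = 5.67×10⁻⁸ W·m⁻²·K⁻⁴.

First find the stellar flux at distance d: S = L/(4πd²) = 9.56×10²⁴/(4π·(2.93×10¹¹)²) = 8.862 W/m².
For an isothermal sphere, absorbed (1−a)S·πr² = emitted σ·4πr²·T⁴, so T⁴ = (1−a)S/(4σ).
T⁴ = 0.780·8.862/(4·5.67×10⁻⁸) = 3.048×10⁷ K⁴.

T ≈ 74.3 K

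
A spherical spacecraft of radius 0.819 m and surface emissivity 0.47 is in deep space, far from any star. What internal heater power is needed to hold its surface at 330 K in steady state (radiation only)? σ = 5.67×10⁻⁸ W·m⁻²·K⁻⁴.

P = εσ·4πr²·T⁴.
4πr² = 8.429 m²; T⁴ = 1.186×10¹⁰ K⁴.
P = 0.47·5.67×10⁻⁸·8.429·1.186×10¹⁰.

P ≈ 2660 W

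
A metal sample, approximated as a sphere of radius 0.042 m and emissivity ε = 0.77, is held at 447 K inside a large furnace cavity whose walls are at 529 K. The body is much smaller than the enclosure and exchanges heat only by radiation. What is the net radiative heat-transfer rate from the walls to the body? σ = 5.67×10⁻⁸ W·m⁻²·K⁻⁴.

For a small grey body in a large enclosure: P_net = εσA(T_body⁴ − T_wall⁴).
A = 4πr² = 0.02217 m²; T_body⁴ − T_wall⁴ = 3.992×10¹⁰ − 7.831×10¹⁰ = -3.839×10¹⁰ K⁴.
|P_net| = 0.77·5.67×10⁻⁸·0.02217·3.839×10¹⁰.

P_net ≈ 37.2 W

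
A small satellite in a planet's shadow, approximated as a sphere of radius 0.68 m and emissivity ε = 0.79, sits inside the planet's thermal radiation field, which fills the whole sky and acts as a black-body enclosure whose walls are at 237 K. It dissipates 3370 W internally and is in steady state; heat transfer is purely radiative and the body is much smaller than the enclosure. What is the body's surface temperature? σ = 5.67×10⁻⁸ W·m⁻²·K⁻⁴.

For a small grey body in a large enclosure, net radiated power = εσA(T⁴ − T_w⁴).
Steady state: P = εσA(T⁴ − T_w⁴) with A = 4πr² = 5.811 m².
T⁴ = P/(εσA) + T_w⁴ = 3370/(0.79·5.67×10⁻⁸·5.811) + (237)⁴
    = 1.295×10¹⁰ + 3.155×10⁹ = 1.610×10¹⁰ K⁴.

T ≈ 356 K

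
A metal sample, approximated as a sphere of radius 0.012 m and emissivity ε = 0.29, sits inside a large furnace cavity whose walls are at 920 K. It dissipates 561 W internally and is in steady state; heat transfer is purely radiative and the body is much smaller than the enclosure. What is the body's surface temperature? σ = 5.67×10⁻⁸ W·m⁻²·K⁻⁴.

For a small grey body in a large enclosure, net radiated power = εσA(T⁴ − T_w⁴).
Steady state: P = εσA(T⁴ − T_w⁴) with A = 4πr² = 0.001810 m².
T⁴ = P/(εσA) + T_w⁴ = 561/(0.29·5.67×10⁻⁸·0.001810) + (920)⁴
    = 1.885×10¹³ + 7.164×10¹¹ = 1.957×10¹³ K⁴.

T ≈ 2100 K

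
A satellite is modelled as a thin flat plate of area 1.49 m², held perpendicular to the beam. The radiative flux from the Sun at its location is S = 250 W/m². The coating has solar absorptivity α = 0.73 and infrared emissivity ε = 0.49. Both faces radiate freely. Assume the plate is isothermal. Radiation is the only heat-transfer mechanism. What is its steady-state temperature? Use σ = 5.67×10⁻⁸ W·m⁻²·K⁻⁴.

At equilibrium, absorbed power = emitted power.
Absorbing cross-section = A = 1.490 m²; emitting surface = 2A = 2.980 m² (ratio 2).
αS·A_cross = εσ·A_surf·T⁴  ⇒  T⁴ = αS/(ε·2σ).
T⁴ = 0.730·250/(0.49·2·5.67×10⁻⁸) = 3.284×10⁹ K⁴.
T = (3.284×10⁹)^(1/4).

T ≈ 239 K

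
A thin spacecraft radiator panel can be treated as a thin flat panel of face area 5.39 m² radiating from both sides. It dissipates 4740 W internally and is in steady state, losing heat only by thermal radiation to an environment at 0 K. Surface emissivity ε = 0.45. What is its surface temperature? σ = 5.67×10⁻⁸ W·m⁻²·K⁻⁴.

T ≈ 362 K

Steady state: internal power = radiated power, P = εσA T⁴.
Radiating area A = 2·5.39 = 10.78 m².
T⁴ = P/(εσA) = 4740/(0.45·5.67×10⁻⁸·10.78) = 1.723×10¹⁰ K⁴.
T = (1.723×10¹⁰)^(1/4).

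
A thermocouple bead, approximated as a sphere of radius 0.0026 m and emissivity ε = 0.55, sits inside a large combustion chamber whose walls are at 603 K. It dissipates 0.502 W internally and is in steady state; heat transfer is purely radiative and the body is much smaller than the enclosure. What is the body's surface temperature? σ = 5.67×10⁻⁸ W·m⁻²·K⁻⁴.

For a small grey body in a large enclosure, net radiated power = εσA(T⁴ − T_w⁴).
Steady state: P = εσA(T⁴ − T_w⁴) with A = 4πr² = 8.495×10⁻⁵ m².
T⁴ = P/(εσA) + T_w⁴ = 0.502/(0.55·5.67×10⁻⁸·8.495×10⁻⁵) + (603)⁴
    = 1.895×10¹¹ + 1.322×10¹¹ = 3.217×10¹¹ K⁴.

T ≈ 753 K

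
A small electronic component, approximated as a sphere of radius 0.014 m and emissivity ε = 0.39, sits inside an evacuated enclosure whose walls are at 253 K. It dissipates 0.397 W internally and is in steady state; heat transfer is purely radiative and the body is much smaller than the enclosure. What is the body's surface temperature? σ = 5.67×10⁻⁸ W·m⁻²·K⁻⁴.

T ≈ 327 K

For a small grey body in a large enclosure, net radiated power = εσA(T⁴ − T_w⁴).
Steady state: P = εσA(T⁴ − T_w⁴) with A = 4πr² = 0.002463 m².
T⁴ = P/(εσA) + T_w⁴ = 0.397/(0.39·5.67×10⁻⁸·0.002463) + (253)⁴
    = 7.289×10⁹ + 4.097×10⁹ = 1.139×10¹⁰ K⁴.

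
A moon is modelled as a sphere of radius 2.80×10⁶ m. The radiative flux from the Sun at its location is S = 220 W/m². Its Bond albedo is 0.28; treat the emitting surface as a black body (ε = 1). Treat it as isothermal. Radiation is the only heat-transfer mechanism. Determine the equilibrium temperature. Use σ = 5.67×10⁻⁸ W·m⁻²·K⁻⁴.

T ≈ 163 K

At equilibrium, absorbed power = emitted power.
Absorbing cross-section = πr² = 2.463×10¹³ m²; emitting surface = 4πr² = 9.852×10¹³ m² (ratio 4).
(1−a)S·A_cross = εσ·A_surf·T⁴  ⇒  T⁴ = (1−a)S/(4σ).
T⁴ = 0.720·220/(4·5.67×10⁻⁸) = 6.984×10⁸ K⁴.
T = (6.984×10⁸)^(1/4).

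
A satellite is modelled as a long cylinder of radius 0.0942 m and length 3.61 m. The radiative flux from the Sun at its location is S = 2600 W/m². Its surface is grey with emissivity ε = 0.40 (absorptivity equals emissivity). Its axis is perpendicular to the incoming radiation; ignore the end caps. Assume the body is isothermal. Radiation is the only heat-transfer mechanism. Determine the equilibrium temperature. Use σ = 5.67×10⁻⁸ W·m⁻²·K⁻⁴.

At equilibrium, absorbed power = emitted power.
Absorbing cross-section = 2rL = 0.6801 m²; emitting surface = 2πrL = 2.137 m² (ratio π).
εS·A_cross = εσ·A_surf·T⁴  ⇒  T⁴ = S/(πσ)   (ε cancels).
T⁴ = 2600/(π·5.67×10⁻⁸) = 1.460×10¹⁰ K⁴.
T = (1.460×10¹⁰)^(1/4).

T ≈ 348 K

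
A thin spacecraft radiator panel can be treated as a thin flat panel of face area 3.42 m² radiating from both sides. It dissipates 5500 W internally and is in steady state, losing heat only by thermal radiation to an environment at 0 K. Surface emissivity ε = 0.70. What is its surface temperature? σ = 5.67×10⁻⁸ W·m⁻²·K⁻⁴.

T ≈ 377 K

Steady state: internal power = radiated power, P = εσA T⁴.
Radiating area A = 2·3.42 = 6.840 m².
T⁴ = P/(εσA) = 5500/(0.70·5.67×10⁻⁸·6.840) = 2.026×10¹⁰ K⁴.
T = (2.026×10¹⁰)^(1/4).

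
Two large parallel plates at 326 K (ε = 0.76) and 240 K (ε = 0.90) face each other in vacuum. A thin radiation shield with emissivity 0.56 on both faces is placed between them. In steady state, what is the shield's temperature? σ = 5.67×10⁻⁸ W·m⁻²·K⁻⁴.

T_s ≈ 290 K

In steady state the net flux on the hot side equals that on the cold side.
σ(T₁⁴−T_s⁴)/D₁ = σ(T_s⁴−T₂⁴)/D₂, with D₁ = 1/ε₁+1/ε_s−1 = 2.102, D₂ = 1/ε_s+1/ε₂−1 = 1.897.
Solve for T_s⁴: T_s⁴ = (D₂·T₁⁴ + D₁·T₂⁴)/(D₁+D₂) = 7.102×10⁹ K⁴.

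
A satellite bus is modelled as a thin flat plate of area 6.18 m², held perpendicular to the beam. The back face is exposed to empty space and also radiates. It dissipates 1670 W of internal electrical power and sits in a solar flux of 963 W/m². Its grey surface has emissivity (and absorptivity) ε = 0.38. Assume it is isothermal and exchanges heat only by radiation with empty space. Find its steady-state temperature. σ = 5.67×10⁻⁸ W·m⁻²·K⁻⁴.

T ≈ 349 K

At steady state, absorbed solar power + internal power = radiated power.
Absorbed: α·S·A_cross = 0.38·963·6.180 = 2262 W (cross-section A).
Total input = 2262 + 1670 = 3932 W.
Radiated: εσ·A_surf·T⁴ with A_surf = 2A = 12.36 m².
T⁴ = 3932/(0.38·5.67×10⁻⁸·12.36) = 1.476×10¹⁰ K⁴.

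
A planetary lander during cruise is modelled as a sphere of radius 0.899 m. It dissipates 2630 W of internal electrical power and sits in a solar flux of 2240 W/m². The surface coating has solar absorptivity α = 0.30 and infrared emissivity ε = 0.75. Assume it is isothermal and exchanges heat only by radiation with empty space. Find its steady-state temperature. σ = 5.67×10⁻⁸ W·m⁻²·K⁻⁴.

T ≈ 317 K

At steady state, absorbed solar power + internal power = radiated power.
Absorbed: α·S·A_cross = 0.30·2240·2.539 = 1706 W (cross-section πr²).
Total input = 1706 + 2630 = 4336 W.
Radiated: εσ·A_surf·T⁴ with A_surf = 4πr² = 10.16 m².
T⁴ = 4336/(0.75·5.67×10⁻⁸·10.16) = 1.004×10¹⁰ K⁴.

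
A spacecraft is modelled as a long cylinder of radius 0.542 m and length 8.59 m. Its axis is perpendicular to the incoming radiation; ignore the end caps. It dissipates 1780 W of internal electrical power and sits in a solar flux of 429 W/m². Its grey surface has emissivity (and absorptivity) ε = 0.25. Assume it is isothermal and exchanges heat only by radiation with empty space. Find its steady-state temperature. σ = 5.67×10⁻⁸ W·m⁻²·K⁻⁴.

T ≈ 286 K

At steady state, absorbed solar power + internal power = radiated power.
Absorbed: α·S·A_cross = 0.25·429·9.312 = 998.7 W (cross-section 2rL).
Total input = 998.7 + 1780 = 2779 W.
Radiated: εσ·A_surf·T⁴ with A_surf = 2πrL = 29.25 m².
T⁴ = 2779/(0.25·5.67×10⁻⁸·29.25) = 6.701×10⁹ K⁴.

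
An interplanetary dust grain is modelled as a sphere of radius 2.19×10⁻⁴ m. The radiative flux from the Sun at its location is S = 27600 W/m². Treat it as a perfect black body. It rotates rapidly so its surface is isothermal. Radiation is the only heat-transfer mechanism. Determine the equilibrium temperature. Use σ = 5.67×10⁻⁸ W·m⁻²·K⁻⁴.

At equilibrium, absorbed power = emitted power.
Absorbing cross-section = πr² = 1.507×10⁻⁷ m²; emitting surface = 4πr² = 6.027×10⁻⁷ m² (ratio 4).
S·A_cross = εσ·A_surf·T⁴  ⇒  T⁴ = S/(4σ).
T⁴ = 1.00·27600/(4·5.67×10⁻⁸) = 1.217×10¹¹ K⁴.
T = (1.217×10¹¹)^(1/4).

T ≈ 591 K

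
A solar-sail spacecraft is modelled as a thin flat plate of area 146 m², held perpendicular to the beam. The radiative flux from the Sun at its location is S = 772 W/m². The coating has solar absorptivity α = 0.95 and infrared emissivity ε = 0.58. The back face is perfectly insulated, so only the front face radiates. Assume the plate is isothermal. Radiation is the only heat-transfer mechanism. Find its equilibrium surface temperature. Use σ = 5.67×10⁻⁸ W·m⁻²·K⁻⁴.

At equilibrium, absorbed power = emitted power.
Absorbing cross-section = A = 146.0 m²; emitting surface = A = 146.0 m² (ratio 1).
αS·A_cross = εσ·A_surf·T⁴  ⇒  T⁴ = αS/(ε·1σ).
T⁴ = 0.950·772/(0.58·1·5.67×10⁻⁸) = 2.230×10¹⁰ K⁴.
T = (2.230×10¹⁰)^(1/4).

T ≈ 386 K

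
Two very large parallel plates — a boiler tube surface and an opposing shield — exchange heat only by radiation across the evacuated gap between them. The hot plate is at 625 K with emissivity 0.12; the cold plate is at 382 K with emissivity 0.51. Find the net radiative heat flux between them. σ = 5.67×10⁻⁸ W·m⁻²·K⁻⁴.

For two infinite grey parallel plates, q = σ(T₁⁴ − T₂⁴)/(1/ε₁ + 1/ε₂ − 1).
T₁⁴ − T₂⁴ = 1.526×10¹¹ − 2.129×10¹⁰ = 1.313×10¹¹ K⁴.
1/ε₁ + 1/ε₂ − 1 = 8.333 + 1.961 − 1 = 9.294.
q = 5.67×10⁻⁸ × 1.313×10¹¹ / 9.294.

q ≈ 801 W/m²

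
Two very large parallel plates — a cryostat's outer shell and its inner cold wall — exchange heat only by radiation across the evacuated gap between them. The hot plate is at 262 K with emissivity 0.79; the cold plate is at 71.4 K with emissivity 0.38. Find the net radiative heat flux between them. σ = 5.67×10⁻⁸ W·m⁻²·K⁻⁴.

q ≈ 91.7 W/m²

For two infinite grey parallel plates, q = σ(T₁⁴ − T₂⁴)/(1/ε₁ + 1/ε₂ − 1).
T₁⁴ − T₂⁴ = 4.712×10⁹ − 2.599×10⁷ = 4.686×10⁹ K⁴.
1/ε₁ + 1/ε₂ − 1 = 1.266 + 2.632 − 1 = 2.897.
q = 5.67×10⁻⁸ × 4.686×10⁹ / 2.897.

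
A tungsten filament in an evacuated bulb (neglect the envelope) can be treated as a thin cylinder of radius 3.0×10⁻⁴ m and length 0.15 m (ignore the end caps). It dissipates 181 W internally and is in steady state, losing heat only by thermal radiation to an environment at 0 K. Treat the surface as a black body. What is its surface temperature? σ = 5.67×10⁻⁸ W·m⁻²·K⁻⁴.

Steady state: internal power = radiated power, P = εσA T⁴.
Radiating area A = 2πrL = 2.827×10⁻⁴ m².
T⁴ = P/(εσA) = 181/(1.0·5.67×10⁻⁸·2.827×10⁻⁴) = 1.129×10¹³ K⁴.
T = (1.129×10¹³)^(1/4).

T ≈ 1830 K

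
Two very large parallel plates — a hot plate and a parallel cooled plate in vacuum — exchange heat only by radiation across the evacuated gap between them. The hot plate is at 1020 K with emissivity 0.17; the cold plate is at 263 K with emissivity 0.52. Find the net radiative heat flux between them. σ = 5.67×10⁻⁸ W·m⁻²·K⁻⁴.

q ≈ 8980 W/m²

For two infinite grey parallel plates, q = σ(T₁⁴ − T₂⁴)/(1/ε₁ + 1/ε₂ − 1).
T₁⁴ − T₂⁴ = 1.082×10¹² − 4.784×10⁹ = 1.078×10¹² K⁴.
1/ε₁ + 1/ε₂ − 1 = 5.882 + 1.923 − 1 = 6.805.
q = 5.67×10⁻⁸ × 1.078×10¹² / 6.805.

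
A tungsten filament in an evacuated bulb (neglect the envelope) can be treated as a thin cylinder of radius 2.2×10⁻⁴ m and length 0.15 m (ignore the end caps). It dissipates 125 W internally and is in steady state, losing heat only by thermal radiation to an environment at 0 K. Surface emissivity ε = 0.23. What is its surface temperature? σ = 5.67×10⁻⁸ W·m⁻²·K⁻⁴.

T ≈ 2610 K

Steady state: internal power = radiated power, P = εσA T⁴.
Radiating area A = 2πrL = 2.073×10⁻⁴ m².
T⁴ = P/(εσA) = 125/(0.23·5.67×10⁻⁸·2.073×10⁻⁴) = 4.623×10¹³ K⁴.
T = (4.623×10¹³)^(1/4).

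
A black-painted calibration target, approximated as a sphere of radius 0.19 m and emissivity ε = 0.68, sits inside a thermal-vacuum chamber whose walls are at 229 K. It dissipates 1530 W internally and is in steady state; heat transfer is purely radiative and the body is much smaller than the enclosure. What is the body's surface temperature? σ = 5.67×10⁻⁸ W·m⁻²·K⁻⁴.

T ≈ 548 K

For a small grey body in a large enclosure, net radiated power = εσA(T⁴ − T_w⁴).
Steady state: P = εσA(T⁴ − T_w⁴) with A = 4πr² = 0.4536 m².
T⁴ = P/(εσA) + T_w⁴ = 1530/(0.68·5.67×10⁻⁸·0.4536) + (229)⁴
    = 8.747×10¹⁰ + 2.750×10⁹ = 9.022×10¹⁰ K⁴.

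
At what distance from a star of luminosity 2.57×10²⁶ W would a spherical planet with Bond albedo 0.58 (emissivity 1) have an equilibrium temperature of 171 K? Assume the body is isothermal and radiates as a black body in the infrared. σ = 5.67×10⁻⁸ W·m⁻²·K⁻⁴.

d ≈ 2.10×10¹¹ m

For an isothermal black-emitting sphere, (1−a)S·πr² = σ·4πr²·T⁴ ⇒ S = 4σT⁴/(1−a).
S = 4·5.67×10⁻⁸·(171)⁴/0.420 = 461.7 W/m².
Flux falls as S = L/(4πd²), so d = √(L/(4πS)) = √(2.57×10²⁶/(4π·461.7)).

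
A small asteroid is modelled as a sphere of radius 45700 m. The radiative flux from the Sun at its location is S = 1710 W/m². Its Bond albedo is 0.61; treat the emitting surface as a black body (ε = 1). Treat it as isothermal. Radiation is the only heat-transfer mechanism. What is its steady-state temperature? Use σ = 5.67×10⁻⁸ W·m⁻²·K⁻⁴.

T ≈ 233 K

At equilibrium, absorbed power = emitted power.
Absorbing cross-section = πr² = 6.561×10⁹ m²; emitting surface = 4πr² = 2.624×10¹⁰ m² (ratio 4).
(1−a)S·A_cross = εσ·A_surf·T⁴  ⇒  T⁴ = (1−a)S/(4σ).
T⁴ = 0.390·1710/(4·5.67×10⁻⁸) = 2.940×10⁹ K⁴.
T = (2.940×10⁹)^(1/4).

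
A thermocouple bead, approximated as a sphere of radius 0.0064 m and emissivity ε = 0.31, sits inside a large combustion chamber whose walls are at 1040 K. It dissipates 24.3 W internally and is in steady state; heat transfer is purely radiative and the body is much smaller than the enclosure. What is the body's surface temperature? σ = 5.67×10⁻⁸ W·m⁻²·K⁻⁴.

T ≈ 1400 K

For a small grey body in a large enclosure, net radiated power = εσA(T⁴ − T_w⁴).
Steady state: P = εσA(T⁴ − T_w⁴) with A = 4πr² = 5.147×10⁻⁴ m².
T⁴ = P/(εσA) + T_w⁴ = 24.3/(0.31·5.67×10⁻⁸·5.147×10⁻⁴) + (1040)⁴
    = 2.686×10¹² + 1.170×10¹² = 3.856×10¹² K⁴.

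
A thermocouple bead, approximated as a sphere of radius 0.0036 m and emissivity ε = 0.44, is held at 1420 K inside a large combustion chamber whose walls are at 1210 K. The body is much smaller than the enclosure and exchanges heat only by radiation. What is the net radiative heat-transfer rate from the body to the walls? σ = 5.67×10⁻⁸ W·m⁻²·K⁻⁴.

For a small grey body in a large enclosure: P_net = εσA(T_body⁴ − T_wall⁴).
A = 4πr² = 1.629×10⁻⁴ m²; T_body⁴ − T_wall⁴ = 4.066×10¹² − 2.144×10¹² = 1.922×10¹² K⁴.
|P_net| = 0.44·5.67×10⁻⁸·1.629×10⁻⁴·1.922×10¹².

P_net ≈ 7.81 W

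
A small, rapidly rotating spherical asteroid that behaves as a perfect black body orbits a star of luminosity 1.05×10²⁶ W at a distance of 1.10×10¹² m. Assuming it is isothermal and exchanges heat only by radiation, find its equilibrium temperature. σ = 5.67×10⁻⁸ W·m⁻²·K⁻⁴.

T ≈ 74.3 K

First find the stellar flux at distance d: S = L/(4πd²) = 1.05×10²⁶/(4π·(1.10×10¹²)²) = 6.905 W/m².
For an isothermal sphere, absorbed (1−a)S·πr² = emitted σ·4πr²·T⁴, so T⁴ = (1−a)S/(4σ).
T⁴ = 1.00·6.905/(4·5.67×10⁻⁸) = 3.045×10⁷ K⁴.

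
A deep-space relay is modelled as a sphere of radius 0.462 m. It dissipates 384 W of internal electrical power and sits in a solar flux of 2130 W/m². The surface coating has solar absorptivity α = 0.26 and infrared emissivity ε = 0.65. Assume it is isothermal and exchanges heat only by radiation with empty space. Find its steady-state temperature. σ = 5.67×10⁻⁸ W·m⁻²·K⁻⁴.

At steady state, absorbed solar power + internal power = radiated power.
Absorbed: α·S·A_cross = 0.26·2130·0.6706 = 371.4 W (cross-section πr²).
Total input = 371.4 + 384 = 755.4 W.
Radiated: εσ·A_surf·T⁴ with A_surf = 4πr² = 2.682 m².
T⁴ = 755.4/(0.65·5.67×10⁻⁸·2.682) = 7.641×10⁹ K⁴.

T ≈ 296 K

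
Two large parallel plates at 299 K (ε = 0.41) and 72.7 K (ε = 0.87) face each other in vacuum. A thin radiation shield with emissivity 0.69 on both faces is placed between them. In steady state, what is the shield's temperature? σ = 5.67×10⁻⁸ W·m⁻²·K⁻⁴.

In steady state the net flux on the hot side equals that on the cold side.
σ(T₁⁴−T_s⁴)/D₁ = σ(T_s⁴−T₂⁴)/D₂, with D₁ = 1/ε₁+1/ε_s−1 = 2.888, D₂ = 1/ε_s+1/ε₂−1 = 1.599.
Solve for T_s⁴: T_s⁴ = (D₂·T₁⁴ + D₁·T₂⁴)/(D₁+D₂) = 2.866×10⁹ K⁴.

T_s ≈ 231 K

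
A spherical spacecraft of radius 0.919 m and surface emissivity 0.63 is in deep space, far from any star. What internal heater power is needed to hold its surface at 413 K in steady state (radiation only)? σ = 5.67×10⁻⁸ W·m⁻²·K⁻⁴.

P ≈ 11000 W

P = εσ·4πr²·T⁴.
4πr² = 10.61 m²; T⁴ = 2.909×10¹⁰ K⁴.
P = 0.63·5.67×10⁻⁸·10.61·2.909×10¹⁰.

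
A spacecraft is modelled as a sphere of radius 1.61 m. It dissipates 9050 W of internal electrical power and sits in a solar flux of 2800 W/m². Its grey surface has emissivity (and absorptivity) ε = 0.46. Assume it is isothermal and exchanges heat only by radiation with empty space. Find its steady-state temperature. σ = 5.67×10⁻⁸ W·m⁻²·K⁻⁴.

T ≈ 389 K

At steady state, absorbed solar power + internal power = radiated power.
Absorbed: α·S·A_cross = 0.46·2800·8.143 = 10490 W (cross-section πr²).
Total input = 10490 + 9050 = 19540 W.
Radiated: εσ·A_surf·T⁴ with A_surf = 4πr² = 32.57 m².
T⁴ = 19540/(0.46·5.67×10⁻⁸·32.57) = 2.300×10¹⁰ K⁴.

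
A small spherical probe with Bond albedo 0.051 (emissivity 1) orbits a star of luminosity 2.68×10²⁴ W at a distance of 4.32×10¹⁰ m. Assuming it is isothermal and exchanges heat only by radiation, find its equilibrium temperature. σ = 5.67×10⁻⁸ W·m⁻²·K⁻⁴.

First find the stellar flux at distance d: S = L/(4πd²) = 2.68×10²⁴/(4π·(4.32×10¹⁰)²) = 114.3 W/m².
For an isothermal sphere, absorbed (1−a)S·πr² = emitted σ·4πr²·T⁴, so T⁴ = (1−a)S/(4σ).
T⁴ = 0.949·114.3/(4·5.67×10⁻⁸) = 4.782×10⁸ K⁴.

T ≈ 148 K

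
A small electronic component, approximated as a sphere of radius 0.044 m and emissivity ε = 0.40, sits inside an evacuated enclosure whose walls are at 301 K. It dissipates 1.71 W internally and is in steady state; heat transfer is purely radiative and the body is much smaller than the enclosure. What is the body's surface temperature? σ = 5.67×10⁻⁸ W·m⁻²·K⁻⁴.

T ≈ 326 K

For a small grey body in a large enclosure, net radiated power = εσA(T⁴ − T_w⁴).
Steady state: P = εσA(T⁴ − T_w⁴) with A = 4πr² = 0.02433 m².
T⁴ = P/(εσA) + T_w⁴ = 1.71/(0.40·5.67×10⁻⁸·0.02433) + (301)⁴
    = 3.099×10⁹ + 8.209×10⁹ = 1.131×10¹⁰ K⁴.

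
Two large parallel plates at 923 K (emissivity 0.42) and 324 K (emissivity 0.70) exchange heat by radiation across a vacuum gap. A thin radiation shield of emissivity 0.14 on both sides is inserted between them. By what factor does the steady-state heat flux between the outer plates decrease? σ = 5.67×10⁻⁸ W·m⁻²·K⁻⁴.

Without shield: q₀ = σΔ(T⁴)/(1/ε₁+1/ε₂−1) with denominator 2.810.
With shield the two gaps are in series; the resistances add: (1/ε₁+1/ε_s−1)+(1/ε_s+1/ε₂−1) = 8.524+7.571 = 16.10.
Heat-flux ratio q₀/q = 16.10/2.810.

factor ≈ 5.73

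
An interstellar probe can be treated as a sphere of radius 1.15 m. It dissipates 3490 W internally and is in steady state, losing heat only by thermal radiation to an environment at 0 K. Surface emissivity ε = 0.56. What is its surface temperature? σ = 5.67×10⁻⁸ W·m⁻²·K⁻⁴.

Steady state: internal power = radiated power, P = εσA T⁴.
Radiating area A = 4πr² = 16.62 m².
T⁴ = P/(εσA) = 3490/(0.56·5.67×10⁻⁸·16.62) = 6.614×10⁹ K⁴.
T = (6.614×10⁹)^(1/4).

T ≈ 285 K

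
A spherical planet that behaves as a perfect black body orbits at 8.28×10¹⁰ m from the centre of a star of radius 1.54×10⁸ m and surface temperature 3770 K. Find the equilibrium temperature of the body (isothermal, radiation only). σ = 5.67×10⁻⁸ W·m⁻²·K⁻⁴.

The star's surface emits σT_*⁴; at distance d the flux is S = σT_*⁴(R_*/d)².
S = 5.67×10⁻⁸·(3770)⁴·(1.54×10⁸/8.28×10¹⁰)² = 39.62 W/m².
For an isothermal sphere T⁴ = (1−a)S/(4σ) = 1.747×10⁸ K⁴.

T ≈ 115 K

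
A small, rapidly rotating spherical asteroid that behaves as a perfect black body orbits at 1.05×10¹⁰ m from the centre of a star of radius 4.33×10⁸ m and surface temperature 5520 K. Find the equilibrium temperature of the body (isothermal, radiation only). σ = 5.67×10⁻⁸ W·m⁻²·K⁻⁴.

T ≈ 793 K

The star's surface emits σT_*⁴; at distance d the flux is S = σT_*⁴(R_*/d)².
S = 5.67×10⁻⁸·(5520)⁴·(4.33×10⁸/1.05×10¹⁰)² = 89520 W/m².
For an isothermal sphere T⁴ = (1−a)S/(4σ) = 3.947×10¹¹ K⁴.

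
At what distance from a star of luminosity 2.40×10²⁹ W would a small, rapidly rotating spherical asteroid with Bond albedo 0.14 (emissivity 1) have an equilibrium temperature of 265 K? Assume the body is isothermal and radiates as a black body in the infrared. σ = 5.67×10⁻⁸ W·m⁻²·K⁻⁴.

For an isothermal black-emitting sphere, (1−a)S·πr² = σ·4πr²·T⁴ ⇒ S = 4σT⁴/(1−a).
S = 4·5.67×10⁻⁸·(265)⁴/0.860 = 1301 W/m².
Flux falls as S = L/(4πd²), so d = √(L/(4πS)) = √(2.40×10²⁹/(4π·1301)).

d ≈ 3.83×10¹² m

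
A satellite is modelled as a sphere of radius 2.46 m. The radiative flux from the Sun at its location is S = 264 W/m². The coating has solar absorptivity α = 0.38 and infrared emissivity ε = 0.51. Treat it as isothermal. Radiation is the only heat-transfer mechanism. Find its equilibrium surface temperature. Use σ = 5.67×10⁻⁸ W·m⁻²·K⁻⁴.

At equilibrium, absorbed power = emitted power.
Absorbing cross-section = πr² = 19.01 m²; emitting surface = 4πr² = 76.05 m² (ratio 4).
αS·A_cross = εσ·A_surf·T⁴  ⇒  T⁴ = αS/(ε·4σ).
T⁴ = 0.380·264/(0.51·4·5.67×10⁻⁸) = 8.673×10⁸ K⁴.
T = (8.673×10⁸)^(1/4).

T ≈ 172 K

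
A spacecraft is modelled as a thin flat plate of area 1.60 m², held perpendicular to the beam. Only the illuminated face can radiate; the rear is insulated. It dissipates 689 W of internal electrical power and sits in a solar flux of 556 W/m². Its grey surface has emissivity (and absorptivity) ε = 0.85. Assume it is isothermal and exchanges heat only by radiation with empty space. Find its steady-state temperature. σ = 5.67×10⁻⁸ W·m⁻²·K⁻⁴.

At steady state, absorbed solar power + internal power = radiated power.
Absorbed: α·S·A_cross = 0.85·556·1.600 = 756.2 W (cross-section A).
Total input = 756.2 + 689 = 1445 W.
Radiated: εσ·A_surf·T⁴ with A_surf = A = 1.600 m².
T⁴ = 1445/(0.85·5.67×10⁻⁸·1.600) = 1.874×10¹⁰ K⁴.

T ≈ 370 K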